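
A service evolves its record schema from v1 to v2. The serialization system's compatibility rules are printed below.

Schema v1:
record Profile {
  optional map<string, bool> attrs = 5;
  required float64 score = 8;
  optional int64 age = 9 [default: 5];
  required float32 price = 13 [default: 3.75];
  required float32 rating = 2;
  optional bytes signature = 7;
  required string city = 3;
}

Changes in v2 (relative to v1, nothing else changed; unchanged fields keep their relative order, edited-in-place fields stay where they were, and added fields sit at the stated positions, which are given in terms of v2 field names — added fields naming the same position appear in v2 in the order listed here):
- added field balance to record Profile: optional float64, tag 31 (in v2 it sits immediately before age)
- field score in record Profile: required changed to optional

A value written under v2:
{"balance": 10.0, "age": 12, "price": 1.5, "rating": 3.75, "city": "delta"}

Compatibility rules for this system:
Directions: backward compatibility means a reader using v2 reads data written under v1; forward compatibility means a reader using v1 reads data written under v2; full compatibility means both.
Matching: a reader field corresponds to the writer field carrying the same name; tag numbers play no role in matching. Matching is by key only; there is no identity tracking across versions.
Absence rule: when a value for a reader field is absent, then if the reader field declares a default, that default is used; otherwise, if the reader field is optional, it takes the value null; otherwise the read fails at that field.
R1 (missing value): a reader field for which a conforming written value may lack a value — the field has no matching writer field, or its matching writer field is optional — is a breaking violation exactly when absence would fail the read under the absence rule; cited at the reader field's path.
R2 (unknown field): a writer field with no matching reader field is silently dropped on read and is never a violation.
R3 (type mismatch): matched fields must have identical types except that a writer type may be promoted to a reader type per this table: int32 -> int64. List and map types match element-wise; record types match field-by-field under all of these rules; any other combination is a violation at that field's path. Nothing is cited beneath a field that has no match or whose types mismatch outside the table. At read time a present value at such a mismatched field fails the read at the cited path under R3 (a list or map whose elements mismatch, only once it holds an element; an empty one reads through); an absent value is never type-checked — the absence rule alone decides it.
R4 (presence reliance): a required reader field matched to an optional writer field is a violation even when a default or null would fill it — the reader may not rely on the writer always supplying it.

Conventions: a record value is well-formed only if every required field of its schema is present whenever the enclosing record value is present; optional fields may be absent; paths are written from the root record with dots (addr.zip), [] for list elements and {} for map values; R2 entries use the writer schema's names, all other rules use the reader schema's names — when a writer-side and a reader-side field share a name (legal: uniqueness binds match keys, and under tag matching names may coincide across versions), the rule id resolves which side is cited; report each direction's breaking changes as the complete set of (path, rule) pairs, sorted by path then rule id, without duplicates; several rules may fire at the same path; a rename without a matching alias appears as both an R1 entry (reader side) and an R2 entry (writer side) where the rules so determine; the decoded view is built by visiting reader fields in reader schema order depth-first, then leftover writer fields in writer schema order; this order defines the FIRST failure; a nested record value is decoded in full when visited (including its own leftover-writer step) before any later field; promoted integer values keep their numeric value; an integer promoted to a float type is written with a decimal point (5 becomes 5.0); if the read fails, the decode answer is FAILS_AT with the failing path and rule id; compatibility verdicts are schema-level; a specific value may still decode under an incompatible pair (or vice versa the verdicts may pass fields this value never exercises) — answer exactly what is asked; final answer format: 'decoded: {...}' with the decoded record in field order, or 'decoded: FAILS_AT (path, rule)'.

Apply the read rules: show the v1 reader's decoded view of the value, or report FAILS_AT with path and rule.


the writer's type comes first in each Profile pair
migrating the Profile value to v1:
  attrs := null (absent, optional -> null)
  read fails at score under R1 (no fill)
  => FAILS_AT (score, R1)
remaining Profile differences; none change what is asked:
  added field balance to record Profile: optional float64, tag 31 (in v2 it sits immediately before age) -> inert under this dialect — no rule fires on Profile and the result does not move

decoded: FAILS_AT (score, R1)


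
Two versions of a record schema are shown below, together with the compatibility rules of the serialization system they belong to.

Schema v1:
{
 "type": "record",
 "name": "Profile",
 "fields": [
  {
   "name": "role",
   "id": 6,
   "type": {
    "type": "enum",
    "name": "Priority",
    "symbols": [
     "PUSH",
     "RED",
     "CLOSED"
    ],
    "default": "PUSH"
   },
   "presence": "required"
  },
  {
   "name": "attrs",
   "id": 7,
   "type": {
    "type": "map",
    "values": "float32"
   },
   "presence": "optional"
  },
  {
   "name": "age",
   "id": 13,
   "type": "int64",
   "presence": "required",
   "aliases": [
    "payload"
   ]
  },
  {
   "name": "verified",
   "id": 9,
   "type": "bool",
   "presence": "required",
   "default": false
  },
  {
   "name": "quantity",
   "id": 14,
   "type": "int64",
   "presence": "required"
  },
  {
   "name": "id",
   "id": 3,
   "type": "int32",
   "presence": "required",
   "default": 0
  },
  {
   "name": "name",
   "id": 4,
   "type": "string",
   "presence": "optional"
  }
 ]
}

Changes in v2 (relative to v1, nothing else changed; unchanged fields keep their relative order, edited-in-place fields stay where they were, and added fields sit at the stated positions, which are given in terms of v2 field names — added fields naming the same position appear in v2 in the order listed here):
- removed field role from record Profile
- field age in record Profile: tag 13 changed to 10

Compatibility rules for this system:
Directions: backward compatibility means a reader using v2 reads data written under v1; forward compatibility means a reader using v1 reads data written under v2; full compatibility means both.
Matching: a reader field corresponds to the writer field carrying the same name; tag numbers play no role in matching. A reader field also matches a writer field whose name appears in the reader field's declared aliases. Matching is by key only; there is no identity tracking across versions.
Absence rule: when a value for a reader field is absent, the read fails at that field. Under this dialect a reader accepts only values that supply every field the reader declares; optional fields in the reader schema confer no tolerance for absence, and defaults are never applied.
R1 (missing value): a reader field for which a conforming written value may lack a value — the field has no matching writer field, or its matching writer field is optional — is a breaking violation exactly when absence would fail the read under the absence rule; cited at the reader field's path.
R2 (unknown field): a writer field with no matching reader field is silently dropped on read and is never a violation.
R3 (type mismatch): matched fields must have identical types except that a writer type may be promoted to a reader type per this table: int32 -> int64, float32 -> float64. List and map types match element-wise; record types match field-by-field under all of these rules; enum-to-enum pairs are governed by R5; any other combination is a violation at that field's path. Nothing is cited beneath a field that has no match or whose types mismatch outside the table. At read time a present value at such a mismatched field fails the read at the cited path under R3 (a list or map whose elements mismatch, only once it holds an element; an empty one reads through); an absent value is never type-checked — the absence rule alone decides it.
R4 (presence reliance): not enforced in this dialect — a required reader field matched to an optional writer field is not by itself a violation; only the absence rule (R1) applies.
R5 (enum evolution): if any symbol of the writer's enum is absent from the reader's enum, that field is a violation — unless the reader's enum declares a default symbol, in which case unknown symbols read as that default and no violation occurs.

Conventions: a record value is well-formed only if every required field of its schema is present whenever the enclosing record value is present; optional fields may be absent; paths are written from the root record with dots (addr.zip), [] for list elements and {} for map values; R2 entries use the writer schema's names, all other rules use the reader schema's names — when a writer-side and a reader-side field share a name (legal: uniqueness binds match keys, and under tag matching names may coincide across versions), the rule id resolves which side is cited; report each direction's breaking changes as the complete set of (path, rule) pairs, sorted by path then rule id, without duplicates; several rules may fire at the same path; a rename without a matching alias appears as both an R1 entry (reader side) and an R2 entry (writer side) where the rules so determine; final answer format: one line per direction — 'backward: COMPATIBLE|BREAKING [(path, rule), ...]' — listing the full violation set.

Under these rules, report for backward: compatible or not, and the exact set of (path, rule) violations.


backward: BREAKING [(attrs, R1), (name, R1)]

the writer's type comes first in each Profile pair
backward on Profile — v2 reading data written by v1:
  attrs: map<string, float32> -> map<string, float32>, writer optional; from attrs
  age: int64 -> int64, writer required; from age
  verified: bool -> bool, writer required; from verified
  quantity: int64 -> int64, writer required; from quantity
  id: int32 -> int32, writer required; from id
  name: string -> string, writer optional; from name
  role (writer side), unknown to reader
  breaking: (attrs, R1)
  breaking: (name, R1)
  backward on Profile therefore BREAKING (2)
the other Profile changes do not affect what is asked:
  removed field role from record Profile -> its effect on Profile is confined to the forward direction, not asked
  field age in record Profile: tag 13 changed to 10 -> inert for the asked Profile verdict: nothing fires


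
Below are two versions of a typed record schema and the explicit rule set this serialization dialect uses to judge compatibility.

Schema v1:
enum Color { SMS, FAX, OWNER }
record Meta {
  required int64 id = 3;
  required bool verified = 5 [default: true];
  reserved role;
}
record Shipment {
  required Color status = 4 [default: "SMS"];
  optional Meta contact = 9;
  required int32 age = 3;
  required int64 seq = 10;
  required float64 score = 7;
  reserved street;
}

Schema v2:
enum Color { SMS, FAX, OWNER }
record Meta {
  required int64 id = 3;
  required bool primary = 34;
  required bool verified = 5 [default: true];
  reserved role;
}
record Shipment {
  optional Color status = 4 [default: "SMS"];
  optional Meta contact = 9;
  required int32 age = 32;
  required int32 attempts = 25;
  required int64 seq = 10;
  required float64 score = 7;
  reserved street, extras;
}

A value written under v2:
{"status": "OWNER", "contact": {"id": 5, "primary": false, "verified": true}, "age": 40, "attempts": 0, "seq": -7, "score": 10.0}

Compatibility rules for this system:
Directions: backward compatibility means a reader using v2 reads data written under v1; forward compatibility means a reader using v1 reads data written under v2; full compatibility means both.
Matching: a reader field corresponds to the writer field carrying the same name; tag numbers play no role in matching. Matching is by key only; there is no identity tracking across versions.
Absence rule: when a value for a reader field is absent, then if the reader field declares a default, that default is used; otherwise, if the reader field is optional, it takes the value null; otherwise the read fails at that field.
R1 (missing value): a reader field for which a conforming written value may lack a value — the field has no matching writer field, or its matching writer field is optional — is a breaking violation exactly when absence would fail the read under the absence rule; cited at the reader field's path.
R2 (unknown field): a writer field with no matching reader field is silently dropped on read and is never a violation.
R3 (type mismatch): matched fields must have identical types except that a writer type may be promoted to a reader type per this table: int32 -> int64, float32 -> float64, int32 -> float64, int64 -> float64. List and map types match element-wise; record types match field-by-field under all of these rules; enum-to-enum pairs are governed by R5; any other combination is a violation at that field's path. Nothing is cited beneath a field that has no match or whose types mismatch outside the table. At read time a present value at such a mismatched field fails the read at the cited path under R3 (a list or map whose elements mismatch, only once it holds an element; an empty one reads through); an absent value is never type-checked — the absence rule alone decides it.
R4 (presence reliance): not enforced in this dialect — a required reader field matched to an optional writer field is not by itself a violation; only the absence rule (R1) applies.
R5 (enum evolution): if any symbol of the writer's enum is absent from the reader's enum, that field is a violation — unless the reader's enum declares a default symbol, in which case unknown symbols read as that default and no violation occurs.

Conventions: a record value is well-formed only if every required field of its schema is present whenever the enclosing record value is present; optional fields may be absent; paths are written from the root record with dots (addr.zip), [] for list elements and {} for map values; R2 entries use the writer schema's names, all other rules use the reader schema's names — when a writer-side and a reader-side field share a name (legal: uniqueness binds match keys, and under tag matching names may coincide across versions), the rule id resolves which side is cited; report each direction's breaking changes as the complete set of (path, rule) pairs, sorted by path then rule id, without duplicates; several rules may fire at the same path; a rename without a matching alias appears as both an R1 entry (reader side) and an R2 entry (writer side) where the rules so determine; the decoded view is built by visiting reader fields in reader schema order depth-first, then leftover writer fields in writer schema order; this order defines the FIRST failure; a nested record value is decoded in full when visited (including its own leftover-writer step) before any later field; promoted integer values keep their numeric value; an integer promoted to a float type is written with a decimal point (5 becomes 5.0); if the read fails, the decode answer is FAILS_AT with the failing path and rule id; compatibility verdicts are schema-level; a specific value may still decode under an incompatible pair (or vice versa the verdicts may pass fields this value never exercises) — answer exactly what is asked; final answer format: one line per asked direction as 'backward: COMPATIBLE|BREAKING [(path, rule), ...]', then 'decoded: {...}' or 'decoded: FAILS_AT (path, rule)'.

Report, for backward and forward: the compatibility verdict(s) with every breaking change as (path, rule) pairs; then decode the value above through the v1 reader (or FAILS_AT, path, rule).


in Shipment below, arrows point writer -> reader
backward pass over Shipment, reader schema v2, writer schema v1:
  status <- status (Color -> Color, writer required)
  contact <- contact (Meta -> Meta, writer optional)
  age <- age (int32 -> int32, writer required)
  attempts: no writer-side match
  seq <- seq (int64 -> int64, writer required)
  score <- score (float64 -> float64, writer required)
  contact.id <- contact.id (int64 -> int64, writer required)
  contact.primary: no writer-side match
  contact.verified <- contact.verified (bool -> bool, writer required)
  rule R1 violated at attempts
  rule R1 violated at contact.primary
  => backward: BREAKING (2)
forward pass over Shipment, reader schema v1, writer schema v2:
  status <- status (Color -> Color, writer optional)
  contact <- contact (Meta -> Meta, writer optional)
  age <- age (int32 -> int32, writer required)
  seq <- seq (int64 -> int64, writer required)
  score <- score (float64 -> float64, writer required)
  writer field attempts has no reader counterpart
  contact.id <- contact.id (int64 -> int64, writer required)
  contact.verified <- contact.verified (bool -> bool, writer required)
  writer field contact.primary has no reader counterpart
  nothing fires on Shipment: forward is COMPATIBLE
decoding the Shipment value with the v1 reader:
  status := "OWNER"
  contact.id := 5
  contact.verified := true
  writer contact.primary: unmatched, discarded
  age := 40
  seq := -7
  score := 10.0
  writer attempts: unmatched, discarded
  => decoded: {"status": "OWNER", "contact": {"id": 5, "verified": true}, "age": 40, "seq": -7, "score": 10.0}

backward: BREAKING [(attempts, R1), (contact.primary, R1)]; forward: COMPATIBLE []; decoded: {"status": "OWNER", "contact": {"id": 5, "verified": true}, "age": 40, "seq": -7, "score": 10.0}


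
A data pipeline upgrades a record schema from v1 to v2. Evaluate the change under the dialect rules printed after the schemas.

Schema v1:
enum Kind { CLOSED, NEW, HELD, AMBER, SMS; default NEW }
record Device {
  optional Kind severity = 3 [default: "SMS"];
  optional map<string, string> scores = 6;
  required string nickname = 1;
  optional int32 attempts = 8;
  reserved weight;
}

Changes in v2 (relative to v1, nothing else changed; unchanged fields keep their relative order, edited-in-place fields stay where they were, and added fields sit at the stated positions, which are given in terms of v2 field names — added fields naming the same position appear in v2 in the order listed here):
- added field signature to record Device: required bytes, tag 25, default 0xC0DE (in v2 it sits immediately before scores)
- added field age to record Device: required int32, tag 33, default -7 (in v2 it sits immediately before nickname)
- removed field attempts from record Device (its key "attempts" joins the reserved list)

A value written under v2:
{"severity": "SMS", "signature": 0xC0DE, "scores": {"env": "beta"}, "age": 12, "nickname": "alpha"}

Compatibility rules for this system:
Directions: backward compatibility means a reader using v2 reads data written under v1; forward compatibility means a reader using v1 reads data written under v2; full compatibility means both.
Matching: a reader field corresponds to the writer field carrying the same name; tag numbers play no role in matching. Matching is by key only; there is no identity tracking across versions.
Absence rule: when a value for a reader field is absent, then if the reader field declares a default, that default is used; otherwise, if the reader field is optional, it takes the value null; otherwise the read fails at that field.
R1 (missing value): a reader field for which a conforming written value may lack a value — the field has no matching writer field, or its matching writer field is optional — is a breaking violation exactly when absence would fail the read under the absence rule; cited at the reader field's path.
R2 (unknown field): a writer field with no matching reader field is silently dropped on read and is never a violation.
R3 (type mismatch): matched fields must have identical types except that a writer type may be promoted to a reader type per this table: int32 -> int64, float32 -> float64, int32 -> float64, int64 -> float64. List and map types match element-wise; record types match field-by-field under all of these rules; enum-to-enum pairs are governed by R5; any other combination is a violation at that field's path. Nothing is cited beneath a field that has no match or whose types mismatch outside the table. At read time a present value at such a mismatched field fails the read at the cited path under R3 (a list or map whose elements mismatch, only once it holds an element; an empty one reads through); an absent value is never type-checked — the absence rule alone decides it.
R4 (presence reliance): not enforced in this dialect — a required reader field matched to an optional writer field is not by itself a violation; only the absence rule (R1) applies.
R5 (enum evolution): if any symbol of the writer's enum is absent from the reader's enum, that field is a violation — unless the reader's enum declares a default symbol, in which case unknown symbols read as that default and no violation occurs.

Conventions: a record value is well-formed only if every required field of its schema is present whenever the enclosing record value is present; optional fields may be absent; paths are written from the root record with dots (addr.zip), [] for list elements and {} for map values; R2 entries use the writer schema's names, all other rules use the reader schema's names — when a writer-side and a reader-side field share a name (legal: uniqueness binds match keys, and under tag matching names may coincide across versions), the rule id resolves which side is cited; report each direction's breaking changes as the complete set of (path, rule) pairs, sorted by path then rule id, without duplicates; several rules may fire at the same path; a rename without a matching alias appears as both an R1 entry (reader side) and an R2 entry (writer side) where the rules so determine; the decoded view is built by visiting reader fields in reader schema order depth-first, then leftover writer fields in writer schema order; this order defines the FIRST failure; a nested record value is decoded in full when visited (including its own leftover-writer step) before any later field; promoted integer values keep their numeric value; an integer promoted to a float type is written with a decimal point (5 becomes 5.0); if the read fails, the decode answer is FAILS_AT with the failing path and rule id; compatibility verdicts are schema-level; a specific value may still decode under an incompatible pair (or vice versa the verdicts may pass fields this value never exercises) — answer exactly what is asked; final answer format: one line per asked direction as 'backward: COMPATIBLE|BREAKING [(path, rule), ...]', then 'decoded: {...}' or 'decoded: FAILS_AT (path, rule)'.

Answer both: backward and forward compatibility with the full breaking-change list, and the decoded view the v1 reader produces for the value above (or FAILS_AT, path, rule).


in Device below, arrows point writer -> reader
backward for Device (reader v2, writer v1):
  severity <- severity (Kind -> Kind, writer optional)
  signature: no writer-side match
  scores <- scores (map<string, string> -> map<string, string>, writer optional)
  age: no writer-side match
  nickname <- nickname (string -> string, writer required)
  writer field attempts has no reader counterpart
  nothing fires on Device: backward is COMPATIBLE
forward for Device (reader v1, writer v2):
  severity <- severity (Kind -> Kind, writer optional)
  scores <- scores (map<string, string> -> map<string, string>, writer optional)
  nickname <- nickname (string -> string, writer required)
  attempts: no writer-side match
  writer field signature has no reader counterpart
  writer field age has no reader counterpart
  nothing fires on Device: forward is COMPATIBLE
decoding the Device value with the v1 reader:
  severity := "SMS"
  scores := {"env": "beta"}
  nickname := "alpha"
  attempts := null (not supplied -> null)
  writer signature: unmatched, discarded
  writer age: unmatched, discarded
  => decoded: {"severity": "SMS", "scores": {"env": "beta"}, "nickname": "alpha", "attempts": null}

backward: COMPATIBLE []; forward: COMPATIBLE []; decoded: {"severity": "SMS", "scores": {"env": "beta"}, "nickname": "alpha", "attempts": null}


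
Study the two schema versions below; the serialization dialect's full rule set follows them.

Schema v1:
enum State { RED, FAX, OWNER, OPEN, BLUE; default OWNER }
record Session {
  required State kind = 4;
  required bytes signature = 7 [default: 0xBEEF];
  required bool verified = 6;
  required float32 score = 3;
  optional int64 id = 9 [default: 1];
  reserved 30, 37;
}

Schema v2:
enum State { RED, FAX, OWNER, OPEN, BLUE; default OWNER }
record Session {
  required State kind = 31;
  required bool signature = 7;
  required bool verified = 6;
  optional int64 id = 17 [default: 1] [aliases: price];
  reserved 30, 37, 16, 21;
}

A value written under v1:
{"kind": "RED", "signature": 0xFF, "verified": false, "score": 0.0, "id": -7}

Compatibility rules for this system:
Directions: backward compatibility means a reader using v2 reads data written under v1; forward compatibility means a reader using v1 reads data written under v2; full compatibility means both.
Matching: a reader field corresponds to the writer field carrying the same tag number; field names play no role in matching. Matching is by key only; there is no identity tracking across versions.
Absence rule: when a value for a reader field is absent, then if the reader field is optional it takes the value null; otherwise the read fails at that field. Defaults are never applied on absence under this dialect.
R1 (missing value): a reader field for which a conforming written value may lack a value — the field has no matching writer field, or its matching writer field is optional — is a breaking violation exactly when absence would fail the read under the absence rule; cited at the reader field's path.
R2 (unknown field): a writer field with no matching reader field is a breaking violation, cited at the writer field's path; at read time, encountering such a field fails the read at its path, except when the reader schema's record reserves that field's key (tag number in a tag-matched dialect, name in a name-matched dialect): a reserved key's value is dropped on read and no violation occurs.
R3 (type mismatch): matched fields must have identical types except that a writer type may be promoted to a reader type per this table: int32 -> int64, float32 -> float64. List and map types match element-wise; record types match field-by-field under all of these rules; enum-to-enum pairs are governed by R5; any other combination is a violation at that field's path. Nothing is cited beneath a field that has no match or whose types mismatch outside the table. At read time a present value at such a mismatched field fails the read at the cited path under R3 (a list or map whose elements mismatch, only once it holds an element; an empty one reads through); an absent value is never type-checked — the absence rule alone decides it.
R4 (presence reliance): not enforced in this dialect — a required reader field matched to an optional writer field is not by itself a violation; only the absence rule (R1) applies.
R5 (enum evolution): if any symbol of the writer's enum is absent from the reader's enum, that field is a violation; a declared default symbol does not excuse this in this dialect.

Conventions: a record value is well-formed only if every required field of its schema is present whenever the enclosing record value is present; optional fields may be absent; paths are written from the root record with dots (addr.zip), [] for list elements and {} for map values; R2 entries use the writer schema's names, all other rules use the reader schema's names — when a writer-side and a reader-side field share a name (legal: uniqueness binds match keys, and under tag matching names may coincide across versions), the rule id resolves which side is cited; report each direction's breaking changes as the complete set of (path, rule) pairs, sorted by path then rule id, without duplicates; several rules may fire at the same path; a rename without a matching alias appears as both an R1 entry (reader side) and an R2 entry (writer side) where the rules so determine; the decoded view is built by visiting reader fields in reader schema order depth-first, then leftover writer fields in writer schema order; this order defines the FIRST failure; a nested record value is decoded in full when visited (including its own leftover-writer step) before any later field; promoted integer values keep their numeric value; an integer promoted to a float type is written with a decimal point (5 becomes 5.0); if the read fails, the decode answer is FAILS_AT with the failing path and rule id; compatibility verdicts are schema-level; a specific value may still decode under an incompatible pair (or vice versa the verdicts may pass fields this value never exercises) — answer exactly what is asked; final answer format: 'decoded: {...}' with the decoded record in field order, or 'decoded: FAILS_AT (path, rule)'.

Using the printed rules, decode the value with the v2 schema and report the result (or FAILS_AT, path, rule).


arrows below run writer -> reader for Session
decode (reader v2):
  read fails at kind under R1 (no fill)
  => FAILS_AT (kind, R1)
the rest of the Session diff is inert for this question:
  field signature in record Session: type bytes changed to bool (its default is dropped) -> affects the rule determinations only; this particular Session value decodes identically
  removed field score from record Session -> affects the rule determinations only; this particular Session value decodes identically
  field id in record Session: tag 9 changed to 17 -> affects the rule determinations only; this particular Session value decodes identically

decoded: FAILS_AT (kind, R1)


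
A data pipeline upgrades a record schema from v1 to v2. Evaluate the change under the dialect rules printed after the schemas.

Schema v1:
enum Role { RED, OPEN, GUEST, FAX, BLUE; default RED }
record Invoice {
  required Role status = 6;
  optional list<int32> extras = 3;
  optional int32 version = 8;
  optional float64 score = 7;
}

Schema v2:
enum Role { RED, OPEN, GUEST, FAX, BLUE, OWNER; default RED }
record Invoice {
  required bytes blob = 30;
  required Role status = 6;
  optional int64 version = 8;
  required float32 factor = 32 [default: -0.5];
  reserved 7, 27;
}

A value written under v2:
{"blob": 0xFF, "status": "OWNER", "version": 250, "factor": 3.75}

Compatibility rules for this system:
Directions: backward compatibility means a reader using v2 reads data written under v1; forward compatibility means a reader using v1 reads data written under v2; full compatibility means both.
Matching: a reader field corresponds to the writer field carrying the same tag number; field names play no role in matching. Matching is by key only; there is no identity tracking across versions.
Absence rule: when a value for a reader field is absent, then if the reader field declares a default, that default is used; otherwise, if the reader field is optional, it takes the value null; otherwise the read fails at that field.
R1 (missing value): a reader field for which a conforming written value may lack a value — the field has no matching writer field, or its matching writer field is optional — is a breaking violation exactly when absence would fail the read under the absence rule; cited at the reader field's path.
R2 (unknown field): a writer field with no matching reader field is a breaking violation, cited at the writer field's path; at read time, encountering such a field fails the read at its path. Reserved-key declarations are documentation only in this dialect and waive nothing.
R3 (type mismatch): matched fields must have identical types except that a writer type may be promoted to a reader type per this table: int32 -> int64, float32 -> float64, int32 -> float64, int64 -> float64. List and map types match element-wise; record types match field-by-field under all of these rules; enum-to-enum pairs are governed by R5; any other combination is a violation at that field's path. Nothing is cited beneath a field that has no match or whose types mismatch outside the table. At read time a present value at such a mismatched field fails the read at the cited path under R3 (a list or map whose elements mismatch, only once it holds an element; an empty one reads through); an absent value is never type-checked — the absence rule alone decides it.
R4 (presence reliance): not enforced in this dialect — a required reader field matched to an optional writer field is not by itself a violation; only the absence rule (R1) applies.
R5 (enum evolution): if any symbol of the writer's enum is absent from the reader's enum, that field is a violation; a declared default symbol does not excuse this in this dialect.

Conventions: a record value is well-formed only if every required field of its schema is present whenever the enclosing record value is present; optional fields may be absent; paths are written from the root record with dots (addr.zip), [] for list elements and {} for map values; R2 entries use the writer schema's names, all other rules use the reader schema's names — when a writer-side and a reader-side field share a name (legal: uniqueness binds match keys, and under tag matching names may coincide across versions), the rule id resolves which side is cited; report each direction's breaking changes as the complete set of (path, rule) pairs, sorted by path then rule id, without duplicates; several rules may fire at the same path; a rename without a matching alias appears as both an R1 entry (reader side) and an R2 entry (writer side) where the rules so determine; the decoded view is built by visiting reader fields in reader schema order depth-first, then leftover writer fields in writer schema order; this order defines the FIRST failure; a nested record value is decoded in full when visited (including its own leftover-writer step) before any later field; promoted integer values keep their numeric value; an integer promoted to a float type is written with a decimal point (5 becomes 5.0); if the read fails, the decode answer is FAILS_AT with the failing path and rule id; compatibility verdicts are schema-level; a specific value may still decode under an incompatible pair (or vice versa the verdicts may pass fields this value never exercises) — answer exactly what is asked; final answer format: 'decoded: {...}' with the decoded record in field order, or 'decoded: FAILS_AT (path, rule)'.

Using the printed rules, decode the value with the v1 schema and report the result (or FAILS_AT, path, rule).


each type pair in Invoice: writer, then reader
decoding the Invoice value with the v1 reader:
  read fails at status under R5
  => FAILS_AT (status, R5)
the other Invoice changes do not affect what is asked:
  removed field score from record Invoice (its key 7 joins the reserved list) -> matters for Invoice compatibility verdicts, not for this value's decode
  field version in record Invoice: type int32 changed to int64 -> matters for Invoice compatibility verdicts, not for this value's decode
  removed field extras from record Invoice -> matters for Invoice compatibility verdicts, not for this value's decode
  added field factor to record Invoice: required float32, tag 32, default -0.5 (in v2 it sits last) -> matters for Invoice compatibility verdicts, not for this value's decode
  added field blob to record Invoice: required bytes, tag 30 (in v2 it sits immediately before status) -> matters for Invoice compatibility verdicts, not for this value's decode

decoded: FAILS_AT (status, R5)


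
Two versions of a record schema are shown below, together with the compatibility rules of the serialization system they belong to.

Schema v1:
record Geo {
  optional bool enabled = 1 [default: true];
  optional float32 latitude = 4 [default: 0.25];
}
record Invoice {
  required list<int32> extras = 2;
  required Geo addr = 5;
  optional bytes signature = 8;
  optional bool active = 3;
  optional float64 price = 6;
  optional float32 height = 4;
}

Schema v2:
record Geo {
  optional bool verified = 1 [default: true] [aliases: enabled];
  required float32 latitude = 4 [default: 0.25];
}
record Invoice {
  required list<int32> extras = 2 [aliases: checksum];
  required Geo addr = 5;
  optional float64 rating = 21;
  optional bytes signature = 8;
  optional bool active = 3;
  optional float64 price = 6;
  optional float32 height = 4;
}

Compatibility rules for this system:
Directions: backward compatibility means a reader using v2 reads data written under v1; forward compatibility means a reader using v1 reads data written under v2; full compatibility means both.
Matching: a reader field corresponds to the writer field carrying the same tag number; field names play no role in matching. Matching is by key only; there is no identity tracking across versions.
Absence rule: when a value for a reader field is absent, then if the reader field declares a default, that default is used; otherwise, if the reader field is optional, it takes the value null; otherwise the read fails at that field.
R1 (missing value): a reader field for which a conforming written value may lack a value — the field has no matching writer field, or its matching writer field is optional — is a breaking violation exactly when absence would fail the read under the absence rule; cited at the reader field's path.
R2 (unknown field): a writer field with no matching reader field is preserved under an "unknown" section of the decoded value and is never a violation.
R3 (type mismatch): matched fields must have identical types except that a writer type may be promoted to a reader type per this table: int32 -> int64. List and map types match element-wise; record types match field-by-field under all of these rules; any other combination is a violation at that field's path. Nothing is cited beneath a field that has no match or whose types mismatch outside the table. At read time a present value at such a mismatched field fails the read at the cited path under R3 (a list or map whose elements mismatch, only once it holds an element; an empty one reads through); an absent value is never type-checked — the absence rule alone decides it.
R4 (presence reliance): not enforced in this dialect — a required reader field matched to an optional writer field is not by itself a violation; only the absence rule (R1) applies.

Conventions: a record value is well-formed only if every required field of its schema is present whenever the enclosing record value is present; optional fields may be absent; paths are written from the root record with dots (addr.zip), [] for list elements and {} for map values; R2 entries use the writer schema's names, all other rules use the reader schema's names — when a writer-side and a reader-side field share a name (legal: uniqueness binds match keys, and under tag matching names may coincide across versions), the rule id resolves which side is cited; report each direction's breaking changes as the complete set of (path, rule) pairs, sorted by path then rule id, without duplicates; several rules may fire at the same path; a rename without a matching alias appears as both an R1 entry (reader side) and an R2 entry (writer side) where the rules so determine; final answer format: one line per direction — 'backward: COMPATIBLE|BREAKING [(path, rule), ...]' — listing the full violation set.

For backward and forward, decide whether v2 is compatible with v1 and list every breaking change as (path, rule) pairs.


backward: COMPATIBLE []; forward: COMPATIBLE []

arrows below run writer -> reader for Invoice
backward on Invoice — v2 reading data written by v1:
  extras: list<int32> -> list<int32>, writer required; from extras
  addr: Geo -> Geo, writer required; from addr
  rating: no writer-side match
  signature: bytes -> bytes, writer optional; from signature
  active: bool -> bool, writer optional; from active
  price: float64 -> float64, writer optional; from price
  height: float32 -> float32, writer optional; from height
  addr.verified: bool -> bool, writer optional; from addr.enabled
  addr.latitude: float32 -> float32, writer optional; from addr.latitude
  => backward: COMPATIBLE
forward on Invoice — v1 reading data written by v2:
  extras: list<int32> -> list<int32>, writer required; from extras
  addr: Geo -> Geo, writer required; from addr
  signature: bytes -> bytes, writer optional; from signature
  active: bool -> bool, writer optional; from active
  price: float64 -> float64, writer optional; from price
  height: float32 -> float32, writer optional; from height
  writer field rating has no reader counterpart
  addr.enabled: bool -> bool, writer optional; from addr.verified
  addr.latitude: float32 -> float32, writer required; from addr.latitude
  => forward: COMPATIBLE
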